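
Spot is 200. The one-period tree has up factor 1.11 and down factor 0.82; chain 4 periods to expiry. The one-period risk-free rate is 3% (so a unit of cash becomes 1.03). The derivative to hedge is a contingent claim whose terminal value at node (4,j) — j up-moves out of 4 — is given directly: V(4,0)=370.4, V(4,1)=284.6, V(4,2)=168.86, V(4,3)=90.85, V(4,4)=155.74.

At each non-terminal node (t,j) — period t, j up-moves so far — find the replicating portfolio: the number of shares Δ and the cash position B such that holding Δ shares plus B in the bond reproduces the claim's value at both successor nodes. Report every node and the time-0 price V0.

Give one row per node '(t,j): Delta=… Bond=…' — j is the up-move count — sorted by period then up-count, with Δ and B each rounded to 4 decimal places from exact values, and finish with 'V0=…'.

Since d<R<u, set p* = (R−d)/(u−d) = 0.7241; price each node as the discounted p*-expectation of its children.
Terminal payoffs: V(4,0)=370.4000, V(4,1)=284.6000, V(4,2)=168.8600, V(4,3)=90.8500, V(4,4)=155.7400
  t=3,j=0: stock 110.2736 → up 122.4037 (V=284.6000), down 90.4244 (V=370.4000). Price 299.2903; hedge Δ=-2.6830, bond B=595.1523.
  t=3,j=1: stock 149.2728 → up 165.6928 (V=168.8600), down 122.4037 (V=284.6000). Price 194.9401; hedge Δ=-2.6737, bond B=594.0435.
  t=3,j=2: stock 202.0644 → up 224.2915 (V=90.8500), down 165.6928 (V=168.8600). Price 109.0971; hedge Δ=-1.3313, bond B=378.0971.
  t=3,j=3: stock 273.5262 → up 303.6141 (V=155.7400), down 224.2915 (V=90.8500). Price 133.8246; hedge Δ=0.8181, bond B=-89.9340.
  t=2,j=0: stock 134.4800 → up 149.2728 (V=194.9401), down 110.2736 (V=299.2903). Price 217.2100; hedge Δ=-2.6757, bond B=577.0383.
  t=2,j=1: stock 182.0400 → up 202.0644 (V=109.0971), down 149.2728 (V=194.9401). Price 128.9106; hedge Δ=-1.6261, bond B=424.9209.
  t=2,j=2: stock 246.4200 → up 273.5262 (V=133.8246), down 202.0644 (V=109.0971). Price 123.3041; hedge Δ=0.3460, bond B=38.0369.
  t=1,j=0: stock 164.0000 → up 182.0400 (V=128.9106), down 134.4800 (V=217.2100). Price 148.8049; hedge Δ=-1.8566, bond B=453.2857.
  t=1,j=1: stock 222.0000 → up 246.4200 (V=123.3041), down 182.0400 (V=128.9106). Price 121.2143; hedge Δ=-0.0871, bond B=140.5471.
  t=0,j=0: stock 200.0000 → up 222.0000 (V=121.2143), down 164.0000 (V=148.8049). Price 125.0733; hedge Δ=-0.4757, bond B=220.2134.
Check: Δ(0,0)·S0 + B(0,0) = 125.0733 = V0.

(0,0): Delta=-0.4757 Bond=220.2134
(1,0): Delta=-1.8566 Bond=453.2857
(1,1): Delta=-0.0871 Bond=140.5471
(2,0): Delta=-2.6757 Bond=577.0383
(2,1): Delta=-1.6261 Bond=424.9209
(2,2): Delta=0.3460 Bond=38.0369
(3,0): Delta=-2.6830 Bond=595.1523
(3,1): Delta=-2.6737 Bond=594.0435
(3,2): Delta=-1.3313 Bond=378.0971
(3,3): Delta=0.8181 Bond=-89.9340
V0=125.0733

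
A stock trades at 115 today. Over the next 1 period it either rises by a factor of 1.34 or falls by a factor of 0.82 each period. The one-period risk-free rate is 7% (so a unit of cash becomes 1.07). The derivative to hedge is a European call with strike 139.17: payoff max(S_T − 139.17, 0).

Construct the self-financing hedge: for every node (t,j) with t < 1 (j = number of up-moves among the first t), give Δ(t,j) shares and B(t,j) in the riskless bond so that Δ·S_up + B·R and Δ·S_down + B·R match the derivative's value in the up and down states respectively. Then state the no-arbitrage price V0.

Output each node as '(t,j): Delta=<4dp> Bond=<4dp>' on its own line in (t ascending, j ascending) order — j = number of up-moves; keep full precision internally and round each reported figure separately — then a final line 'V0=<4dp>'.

(0,0): Delta=0.2497 Bond=-22.0032
V0=6.7083

The replicating-portfolio and risk-neutral prices coincide; use p* = (1.07−0.82)/(1.34−0.82) = 0.4808 for the latter.
Payoff layer (t=1): V(1,0)=0.0000, V(1,1)=14.9300
  t=0,j=0: stock 115.0000 → up 154.1000 (V=14.9300), down 94.3000 (V=0.0000). Price 6.7083; hedge Δ=0.2497, bond B=-22.0032.
Self-financing check: at every node Δ·S+B equals the discounted successor values.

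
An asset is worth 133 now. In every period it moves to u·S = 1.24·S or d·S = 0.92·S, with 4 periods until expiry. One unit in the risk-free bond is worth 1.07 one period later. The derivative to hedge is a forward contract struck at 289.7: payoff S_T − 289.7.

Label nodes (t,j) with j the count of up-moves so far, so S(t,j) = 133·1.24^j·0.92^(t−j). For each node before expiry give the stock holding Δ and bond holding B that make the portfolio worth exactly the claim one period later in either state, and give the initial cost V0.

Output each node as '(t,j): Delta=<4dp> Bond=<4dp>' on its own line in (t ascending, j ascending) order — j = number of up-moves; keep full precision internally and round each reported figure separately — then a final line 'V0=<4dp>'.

(0,0): Delta=1.0000 Bond=-221.0107
(1,0): Delta=1.0000 Bond=-236.4815
(1,1): Delta=1.0000 Bond=-236.4815
(2,0): Delta=1.0000 Bond=-253.0352
(2,1): Delta=1.0000 Bond=-253.0352
(2,2): Delta=1.0000 Bond=-253.0352
(3,0): Delta=1.0000 Bond=-270.7477
(3,1): Delta=1.0000 Bond=-270.7477
(3,2): Delta=1.0000 Bond=-270.7477
(3,3): Delta=1.0000 Bond=-270.7477
V0=-88.0107

The replicating-portfolio and risk-neutral prices coincide; use p* = (1.07−0.92)/(1.24−0.92) = 0.4688 for the latter.
At expiry t=4: V(4,0)=-194.4197, V(4,1)=-161.2788, V(4,2)=-116.6105, V(4,3)=-56.4055, V(4,4)=24.7404
  t=3,j=0: stock 103.5655 → up 128.4212 (V=-161.2788), down 95.2803 (V=-194.4197). Price -167.1822; hedge Δ=1.0000, bond B=-270.7477.
  t=3,j=1: stock 139.5883 → up 173.0895 (V=-116.6105), down 128.4212 (V=-161.2788). Price -131.1594; hedge Δ=1.0000, bond B=-270.7477.
  t=3,j=2: stock 188.1407 → up 233.2945 (V=-56.4055), down 173.0895 (V=-116.6105). Price -82.6069; hedge Δ=1.0000, bond B=-270.7477.
  t=3,j=3: stock 253.5810 → up 314.4404 (V=24.7404), down 233.2945 (V=-56.4055). Price -17.1667; hedge Δ=1.0000, bond B=-270.7477.
  t=2,j=0: stock 112.5712 → up 139.5883 (V=-131.1594), down 103.5655 (V=-167.1822). Price -140.4640; hedge Δ=1.0000, bond B=-253.0352.
  t=2,j=1: stock 151.7264 → up 188.1407 (V=-82.6069), down 139.5883 (V=-131.1594). Price -101.3088; hedge Δ=1.0000, bond B=-253.0352.
  t=2,j=2: stock 204.5008 → up 253.5810 (V=-17.1667), down 188.1407 (V=-82.6069). Price -48.5344; hedge Δ=1.0000, bond B=-253.0352.
  t=1,j=0: stock 122.3600 → up 151.7264 (V=-101.3088), down 112.5712 (V=-140.4640). Price -114.1215; hedge Δ=1.0000, bond B=-236.4815.
  t=1,j=1: stock 164.9200 → up 204.5008 (V=-48.5344), down 151.7264 (V=-101.3088). Price -71.5615; hedge Δ=1.0000, bond B=-236.4815.
  t=0,j=0: stock 133.0000 → up 164.9200 (V=-71.5615), down 122.3600 (V=-114.1215). Price -88.0107; hedge Δ=1.0000, bond B=-221.0107.
Root portfolio cost Δ·133+B reproduces V0=-88.0107.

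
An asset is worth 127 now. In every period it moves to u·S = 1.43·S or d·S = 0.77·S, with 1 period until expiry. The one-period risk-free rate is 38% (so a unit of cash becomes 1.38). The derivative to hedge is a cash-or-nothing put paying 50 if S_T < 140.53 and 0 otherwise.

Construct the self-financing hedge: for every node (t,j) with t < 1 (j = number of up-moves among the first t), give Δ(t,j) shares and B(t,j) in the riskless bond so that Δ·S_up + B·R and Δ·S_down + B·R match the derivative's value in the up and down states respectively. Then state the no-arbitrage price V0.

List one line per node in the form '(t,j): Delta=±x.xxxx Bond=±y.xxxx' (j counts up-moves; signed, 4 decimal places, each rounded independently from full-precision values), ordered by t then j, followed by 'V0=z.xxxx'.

Risk-neutral probability p* = (R−d)/(u−d) = (1.38−0.77)/(1.43−0.77) = 0.9242.
At expiry t=1: V(1,0)=50.0000, V(1,1)=0.0000
Node (0,0) S=127.0000: V=(p*·0.0000+(1−p*)·50.0000)/1.38=2.7448; Δ=(0.0000−50.0000)/(181.6100−97.7900)=-0.5965; B=V−Δ·S=78.5024
Self-financing check: at every node Δ·S+B equals the discounted successor values.

(0,0): Delta=-0.5965 Bond=78.5024
V0=2.7448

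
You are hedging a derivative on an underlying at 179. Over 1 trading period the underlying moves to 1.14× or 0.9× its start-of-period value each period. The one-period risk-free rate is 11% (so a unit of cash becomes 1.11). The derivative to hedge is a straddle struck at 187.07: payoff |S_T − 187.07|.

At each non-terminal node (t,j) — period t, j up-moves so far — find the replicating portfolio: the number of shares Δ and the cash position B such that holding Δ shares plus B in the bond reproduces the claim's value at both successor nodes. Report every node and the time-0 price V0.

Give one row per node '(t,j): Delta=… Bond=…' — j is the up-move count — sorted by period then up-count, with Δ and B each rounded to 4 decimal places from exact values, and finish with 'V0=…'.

(0,0): Delta=-0.2090 Bond=53.7342
V0=16.3176

Under the risk-neutral measure, an up-move has probability p* = (R−d)/(u−d) = 0.8750 and values discount at R = 1.11.
Terminal payoffs: V(1,0)=25.9700, V(1,1)=16.9900
  t=0,j=0: stock 179.0000 → up 204.0600 (V=16.9900), down 161.1000 (V=25.9700). Price 16.3176; hedge Δ=-0.2090, bond B=53.7342.
Self-financing check: at every node Δ·S+B equals the discounted successor values.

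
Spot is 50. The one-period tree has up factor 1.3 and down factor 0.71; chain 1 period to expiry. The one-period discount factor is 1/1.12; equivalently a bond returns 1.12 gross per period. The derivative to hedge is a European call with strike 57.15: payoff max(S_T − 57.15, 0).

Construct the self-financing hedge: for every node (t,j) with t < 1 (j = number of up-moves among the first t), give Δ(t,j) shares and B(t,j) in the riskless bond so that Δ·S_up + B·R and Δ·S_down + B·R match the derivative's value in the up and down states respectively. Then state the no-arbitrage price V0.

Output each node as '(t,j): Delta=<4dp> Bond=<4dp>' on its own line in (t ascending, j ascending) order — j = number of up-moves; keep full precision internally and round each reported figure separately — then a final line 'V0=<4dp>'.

(0,0): Delta=0.2661 Bond=-8.4345
V0=4.8706

Risk-neutral probability p* = (R−d)/(u−d) = (1.12−0.71)/(1.3−0.71) = 0.6949.
At expiry t=1: V(1,0)=0.0000, V(1,1)=7.8500
(0,0): S=50.0000. Δ = (V_up−V_dn)/(S_up−S_dn) = (7.8500−0.0000)/(65.0000−35.5000) = 0.2661. V = [p*·7.8500 + (1−p*)·0.0000]/1.12 = 4.8706. B = V − Δ·S = -8.4345.
Root portfolio cost Δ·50+B reproduces V0=4.8706.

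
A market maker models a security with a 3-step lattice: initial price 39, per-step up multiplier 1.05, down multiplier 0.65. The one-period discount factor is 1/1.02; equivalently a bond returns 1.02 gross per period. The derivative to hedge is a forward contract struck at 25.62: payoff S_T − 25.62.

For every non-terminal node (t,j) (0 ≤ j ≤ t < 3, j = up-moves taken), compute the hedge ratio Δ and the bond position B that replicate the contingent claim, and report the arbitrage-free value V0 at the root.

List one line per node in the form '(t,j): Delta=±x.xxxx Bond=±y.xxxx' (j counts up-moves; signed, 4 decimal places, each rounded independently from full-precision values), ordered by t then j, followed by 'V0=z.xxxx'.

(0,0): Delta=1.0000 Bond=-24.1423
(1,0): Delta=1.0000 Bond=-24.6251
(1,1): Delta=1.0000 Bond=-24.6251
(2,0): Delta=1.0000 Bond=-25.1176
(2,1): Delta=1.0000 Bond=-25.1176
(2,2): Delta=1.0000 Bond=-25.1176
V0=14.8577

The replicating-portfolio and risk-neutral prices coincide; use p* = (1.02−0.65)/(1.05−0.65) = 0.9250 for the latter.
At expiry t=3: V(3,0)=-14.9096, V(3,1)=-8.3186, V(3,2)=2.3284, V(3,3)=19.5274
  t=2,j=0: stock 16.4775 → up 17.3014 (V=-8.3186), down 10.7104 (V=-14.9096). Price -8.6401; hedge Δ=1.0000, bond B=-25.1176.
  t=2,j=1: stock 26.6175 → up 27.9484 (V=2.3284), down 17.3014 (V=-8.3186). Price 1.4999; hedge Δ=1.0000, bond B=-25.1176.
  t=2,j=2: stock 42.9975 → up 45.1474 (V=19.5274), down 27.9484 (V=2.3284). Price 17.8799; hedge Δ=1.0000, bond B=-25.1176.
  t=1,j=0: stock 25.3500 → up 26.6175 (V=1.4999), down 16.4775 (V=-8.6401). Price 0.7249; hedge Δ=1.0000, bond B=-24.6251.
  t=1,j=1: stock 40.9500 → up 42.9975 (V=17.8799), down 26.6175 (V=1.4999). Price 16.3249; hedge Δ=1.0000, bond B=-24.6251.
  t=0,j=0: stock 39.0000 → up 40.9500 (V=16.3249), down 25.3500 (V=0.7249). Price 14.8577; hedge Δ=1.0000, bond B=-24.1423.
The time-0 hedge costs 14.8577, which is the no-arbitrage price.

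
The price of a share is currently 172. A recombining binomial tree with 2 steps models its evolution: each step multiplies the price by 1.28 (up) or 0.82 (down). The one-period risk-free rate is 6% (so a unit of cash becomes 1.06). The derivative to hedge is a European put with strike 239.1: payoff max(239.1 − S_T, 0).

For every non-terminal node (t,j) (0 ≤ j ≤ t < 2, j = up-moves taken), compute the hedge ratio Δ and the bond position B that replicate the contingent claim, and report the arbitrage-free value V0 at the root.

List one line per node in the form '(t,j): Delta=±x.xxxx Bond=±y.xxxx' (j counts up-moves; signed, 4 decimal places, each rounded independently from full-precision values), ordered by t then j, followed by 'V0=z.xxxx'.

(0,0): Delta=-0.7343 Bond=177.4494
(1,0): Delta=-1.0000 Bond=225.5660
(1,1): Delta=-0.5783 Bond=153.7491
V0=51.1441

No-arbitrage ⇒ martingale measure with p* = (R−d)/(u−d) = 0.5217.
Terminal payoffs: V(2,0)=123.4472, V(2,1)=58.5688, V(2,2)=0.0000
  t=1,j=0: stock 141.0400 → up 180.5312 (V=58.5688), down 115.6528 (V=123.4472). Price 84.5260; hedge Δ=-1.0000, bond B=225.5660.
  t=1,j=1: stock 220.1600 → up 281.8048 (V=0.0000), down 180.5312 (V=58.5688). Price 26.4256; hedge Δ=-0.5783, bond B=153.7491.
  t=0,j=0: stock 172.0000 → up 220.1600 (V=26.4256), down 141.0400 (V=84.5260). Price 51.1441; hedge Δ=-0.7343, bond B=177.4494.
Root portfolio cost Δ·172+B reproduces V0=51.1441.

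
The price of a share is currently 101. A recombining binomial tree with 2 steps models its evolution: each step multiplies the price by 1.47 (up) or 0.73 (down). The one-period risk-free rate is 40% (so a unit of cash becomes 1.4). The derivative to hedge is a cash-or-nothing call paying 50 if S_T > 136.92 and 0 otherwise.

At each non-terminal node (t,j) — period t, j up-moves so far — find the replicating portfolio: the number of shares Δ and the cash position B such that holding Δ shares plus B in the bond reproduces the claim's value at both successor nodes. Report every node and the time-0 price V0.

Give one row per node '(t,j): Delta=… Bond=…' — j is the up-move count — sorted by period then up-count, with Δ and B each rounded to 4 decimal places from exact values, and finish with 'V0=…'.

(0,0): Delta=0.4326 Bond=-22.7850
(1,0): Delta=0.0000 Bond=0.0000
(1,1): Delta=0.4551 Bond=-35.2317
V0=20.9122

Since d<R<u, set p* = (R−d)/(u−d) = 0.9054; price each node as the discounted p*-expectation of its children.
Terminal values V(2,·): V(2,0)=0.0000, V(2,1)=0.0000, V(2,2)=50.0000
(1,0): S=73.7300. Δ = (V_up−V_dn)/(S_up−S_dn) = (0.0000−0.0000)/(108.3831−53.8229) = 0.0000. V = [p*·0.0000 + (1−p*)·0.0000]/1.4 = 0.0000. B = V − Δ·S = 0.0000.
(1,1): S=148.4700. Δ = (V_up−V_dn)/(S_up−S_dn) = (50.0000−0.0000)/(218.2509−108.3831) = 0.4551. V = [p*·50.0000 + (1−p*)·0.0000]/1.4 = 32.3359. B = V − Δ·S = -35.2317.
(0,0): S=101.0000. Δ = (V_up−V_dn)/(S_up−S_dn) = (32.3359−0.0000)/(148.4700−73.7300) = 0.4326. V = [p*·32.3359 + (1−p*)·0.0000]/1.4 = 20.9122. B = V − Δ·S = -22.7850.
Self-financing check: at every node Δ·S+B equals the discounted successor values.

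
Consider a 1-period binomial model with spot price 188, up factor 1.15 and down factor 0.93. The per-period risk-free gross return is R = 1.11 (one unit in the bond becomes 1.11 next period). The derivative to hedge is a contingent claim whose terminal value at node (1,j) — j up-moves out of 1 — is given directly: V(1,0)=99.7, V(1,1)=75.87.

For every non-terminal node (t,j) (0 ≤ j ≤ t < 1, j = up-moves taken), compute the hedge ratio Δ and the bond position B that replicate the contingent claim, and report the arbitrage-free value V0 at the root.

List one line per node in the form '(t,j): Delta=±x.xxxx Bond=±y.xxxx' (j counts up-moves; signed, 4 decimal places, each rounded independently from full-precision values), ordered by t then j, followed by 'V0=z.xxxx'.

(0,0): Delta=-0.5762 Bond=180.5729
V0=72.2547

Risk-neutral probability p* = (R−d)/(u−d) = (1.11−0.93)/(1.15−0.93) = 0.8182.
Terminal payoffs: V(1,0)=99.7000, V(1,1)=75.8700
(0,0): S=188.0000. Δ = (V_up−V_dn)/(S_up−S_dn) = (75.8700−99.7000)/(216.2000−174.8400) = -0.5762. V = [p*·75.8700 + (1−p*)·99.7000]/1.11 = 72.2547. B = V − Δ·S = 180.5729.
Each (Δ,B) replicates both successor values, so the strategy is self-financing and V0 is arbitrage-free.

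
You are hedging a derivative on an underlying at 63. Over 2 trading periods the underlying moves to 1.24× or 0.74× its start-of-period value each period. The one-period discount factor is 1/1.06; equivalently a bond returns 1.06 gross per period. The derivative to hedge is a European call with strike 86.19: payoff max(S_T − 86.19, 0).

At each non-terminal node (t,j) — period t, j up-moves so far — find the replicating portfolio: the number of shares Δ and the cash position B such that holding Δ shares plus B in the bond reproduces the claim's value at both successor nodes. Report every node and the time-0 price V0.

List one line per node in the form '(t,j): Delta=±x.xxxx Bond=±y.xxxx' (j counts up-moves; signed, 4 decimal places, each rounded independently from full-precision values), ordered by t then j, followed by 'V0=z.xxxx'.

Since d<R<u, set p* = (R−d)/(u−d) = 0.6400; price each node as the discounted p*-expectation of its children.
At expiry t=2: V(2,0)=0.0000, V(2,1)=0.0000, V(2,2)=10.6788
(1,0): S=46.6200. Δ = (V_up−V_dn)/(S_up−S_dn) = (0.0000−0.0000)/(57.8088−34.4988) = 0.0000. V = [p*·0.0000 + (1−p*)·0.0000]/1.06 = 0.0000. B = V − Δ·S = 0.0000.
(1,1): S=78.1200. Δ = (V_up−V_dn)/(S_up−S_dn) = (10.6788−0.0000)/(96.8688−57.8088) = 0.2734. V = [p*·10.6788 + (1−p*)·0.0000]/1.06 = 6.4476. B = V − Δ·S = -14.9100.
(0,0): S=63.0000. Δ = (V_up−V_dn)/(S_up−S_dn) = (6.4476−0.0000)/(78.1200−46.6200) = 0.2047. V = [p*·6.4476 + (1−p*)·0.0000]/1.06 = 3.8929. B = V − Δ·S = -9.0023.
Self-financing check: at every node Δ·S+B equals the discounted successor values.

(0,0): Delta=0.2047 Bond=-9.0023
(1,0): Delta=0.0000 Bond=0.0000
(1,1): Delta=0.2734 Bond=-14.9100
V0=3.8929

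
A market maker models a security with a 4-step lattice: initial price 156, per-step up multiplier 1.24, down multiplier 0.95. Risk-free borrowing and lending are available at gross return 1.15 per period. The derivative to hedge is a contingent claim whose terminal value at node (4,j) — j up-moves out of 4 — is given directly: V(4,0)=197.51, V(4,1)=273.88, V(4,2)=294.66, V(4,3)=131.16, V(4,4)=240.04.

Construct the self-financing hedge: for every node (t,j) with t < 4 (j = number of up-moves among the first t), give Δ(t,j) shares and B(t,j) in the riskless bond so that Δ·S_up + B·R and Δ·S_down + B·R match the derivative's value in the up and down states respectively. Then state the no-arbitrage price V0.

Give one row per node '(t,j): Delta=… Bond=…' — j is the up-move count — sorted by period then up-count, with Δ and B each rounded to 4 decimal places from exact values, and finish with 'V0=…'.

Risk-neutral probability p* = (R−d)/(u−d) = (1.15−0.95)/(1.24−0.95) = 0.6897.
Terminal payoffs: V(4,0)=197.5100, V(4,1)=273.8800, V(4,2)=294.6600, V(4,3)=131.1600, V(4,4)=240.0400
Node (3,0) S=133.7505: V=(p*·273.8800+(1−p*)·197.5100)/1.15=217.5469; Δ=(273.8800−197.5100)/(165.8506−127.0630)=1.9689; B=V−Δ·S=-45.7979
Node (3,1) S=174.5796: V=(p*·294.6600+(1−p*)·273.8800)/1.15=250.6183; Δ=(294.6600−273.8800)/(216.4787−165.8506)=0.4104; B=V−Δ·S=178.9631
Node (3,2) S=227.8723: V=(p*·131.1600+(1−p*)·294.6600)/1.15=158.1751; Δ=(131.1600−294.6600)/(282.5617−216.4787)=-2.4742; B=V−Δ·S=721.9682
Node (3,3) S=297.4333: V=(p*·240.0400+(1−p*)·131.1600)/1.15=179.3475; Δ=(240.0400−131.1600)/(368.8173−282.5617)=1.2623; B=V−Δ·S=-196.1007
Node (2,0) S=140.7900: V=(p*·250.6183+(1−p*)·217.5469)/1.15=209.0041; Δ=(250.6183−217.5469)/(174.5796−133.7505)=0.8100; B=V−Δ·S=94.9650
Node (2,1) S=183.7680: V=(p*·158.1751+(1−p*)·250.6183)/1.15=162.4908; Δ=(158.1751−250.6183)/(227.8723−174.5796)=-1.7346; B=V−Δ·S=481.2603
Node (2,2) S=239.8656: V=(p*·179.3475+(1−p*)·158.1751)/1.15=150.2407; Δ=(179.3475−158.1751)/(297.4333−227.8723)=0.3044; B=V−Δ·S=77.2324
Node (1,0) S=148.2000: V=(p*·162.4908+(1−p*)·209.0041)/1.15=153.8487; Δ=(162.4908−209.0041)/(183.7680−140.7900)=-1.0823; B=V−Δ·S=314.2396
Node (1,1) S=193.4400: V=(p*·150.2407+(1−p*)·162.4908)/1.15=133.9499; Δ=(150.2407−162.4908)/(239.8656−183.7680)=-0.2184; B=V−Δ·S=176.1916
Node (0,0) S=156.0000: V=(p*·133.9499+(1−p*)·153.8487)/1.15=121.8482; Δ=(133.9499−153.8487)/(193.4400−148.2000)=-0.4398; B=V−Δ·S=190.4644
Check: Δ(0,0)·S0 + B(0,0) = 121.8482 = V0.

(0,0): Delta=-0.4398 Bond=190.4644
(1,0): Delta=-1.0823 Bond=314.2396
(1,1): Delta=-0.2184 Bond=176.1916
(2,0): Delta=0.8100 Bond=94.9650
(2,1): Delta=-1.7346 Bond=481.2603
(2,2): Delta=0.3044 Bond=77.2324
(3,0): Delta=1.9689 Bond=-45.7979
(3,1): Delta=0.4104 Bond=178.9631
(3,2): Delta=-2.4742 Bond=721.9682
(3,3): Delta=1.2623 Bond=-196.1007
V0=121.8482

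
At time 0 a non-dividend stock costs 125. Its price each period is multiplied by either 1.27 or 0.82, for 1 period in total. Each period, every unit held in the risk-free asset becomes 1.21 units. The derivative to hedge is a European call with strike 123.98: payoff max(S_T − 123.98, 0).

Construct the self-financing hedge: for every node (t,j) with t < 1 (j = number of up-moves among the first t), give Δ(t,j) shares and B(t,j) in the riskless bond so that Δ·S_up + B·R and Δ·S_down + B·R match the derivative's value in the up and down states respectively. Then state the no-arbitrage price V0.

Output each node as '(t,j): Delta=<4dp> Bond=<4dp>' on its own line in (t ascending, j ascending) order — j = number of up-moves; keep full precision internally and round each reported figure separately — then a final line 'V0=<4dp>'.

(0,0): Delta=0.6181 Bond=-52.3625
V0=24.9041

Under the risk-neutral measure, an up-move has probability p* = (R−d)/(u−d) = 0.8667 and values discount at R = 1.21.
Terminal payoffs: V(1,0)=0.0000, V(1,1)=34.7700
(0,0): S=125.0000. Δ = (V_up−V_dn)/(S_up−S_dn) = (34.7700−0.0000)/(158.7500−102.5000) = 0.6181. V = [p*·34.7700 + (1−p*)·0.0000]/1.21 = 24.9041. B = V − Δ·S = -52.3625.
Root portfolio cost Δ·125+B reproduces V0=24.9041.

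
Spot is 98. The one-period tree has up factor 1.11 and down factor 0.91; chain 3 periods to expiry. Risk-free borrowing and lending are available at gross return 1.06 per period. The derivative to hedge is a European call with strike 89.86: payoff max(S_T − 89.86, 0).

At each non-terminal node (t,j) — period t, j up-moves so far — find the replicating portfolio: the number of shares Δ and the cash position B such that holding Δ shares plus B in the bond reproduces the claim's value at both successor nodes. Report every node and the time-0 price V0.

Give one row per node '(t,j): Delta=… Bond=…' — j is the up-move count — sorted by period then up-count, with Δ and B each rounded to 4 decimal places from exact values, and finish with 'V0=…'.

(0,0): Delta=0.9546 Bond=-70.7854
(1,0): Delta=0.7883 Bond=-60.2048
(1,1): Delta=1.0000 Bond=-79.9751
(2,0): Delta=0.0136 Bond=-0.9474
(2,1): Delta=1.0000 Bond=-84.7736
(2,2): Delta=1.0000 Bond=-84.7736
V0=22.7618

Under the risk-neutral measure, an up-move has probability p* = (R−d)/(u−d) = 0.7500 and values discount at R = 1.06.
Terminal values V(3,·): V(3,0)=0.0000, V(3,1)=0.2207, V(3,2)=20.0187, V(3,3)=44.1678
  t=2,j=0: stock 81.1538 → up 90.0807 (V=0.2207), down 73.8500 (V=0.0000). Price 0.1562; hedge Δ=0.0136, bond B=-0.9474.
  t=2,j=1: stock 98.9898 → up 109.8787 (V=20.0187), down 90.0807 (V=0.2207). Price 14.2162; hedge Δ=1.0000, bond B=-84.7736.
  t=2,j=2: stock 120.7458 → up 134.0278 (V=44.1678), down 109.8787 (V=20.0187). Price 35.9722; hedge Δ=1.0000, bond B=-84.7736.
  t=1,j=0: stock 89.1800 → up 98.9898 (V=14.2162), down 81.1538 (V=0.1562). Price 10.0955; hedge Δ=0.7883, bond B=-60.2048.
  t=1,j=1: stock 108.7800 → up 120.7458 (V=35.9722), down 98.9898 (V=14.2162). Price 28.8049; hedge Δ=1.0000, bond B=-79.9751.
  t=0,j=0: stock 98.0000 → up 108.7800 (V=28.8049), down 89.1800 (V=10.0955). Price 22.7618; hedge Δ=0.9546, bond B=-70.7854.
Each (Δ,B) replicates both successor values, so the strategy is self-financing and V0 is arbitrage-free.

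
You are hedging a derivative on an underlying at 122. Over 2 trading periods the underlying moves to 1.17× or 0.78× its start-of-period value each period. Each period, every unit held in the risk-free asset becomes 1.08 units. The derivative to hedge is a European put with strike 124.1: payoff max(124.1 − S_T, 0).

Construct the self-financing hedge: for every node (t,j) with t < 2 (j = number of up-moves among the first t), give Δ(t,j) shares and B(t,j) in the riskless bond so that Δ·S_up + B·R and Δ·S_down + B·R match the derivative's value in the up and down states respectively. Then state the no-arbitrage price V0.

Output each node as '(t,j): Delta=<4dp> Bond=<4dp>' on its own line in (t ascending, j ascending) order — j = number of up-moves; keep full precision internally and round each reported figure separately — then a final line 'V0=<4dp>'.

The replicating-portfolio and risk-neutral prices coincide; use p* = (1.08−0.78)/(1.17−0.78) = 0.7692 for the latter.
At expiry t=2: V(2,0)=49.8752, V(2,1)=12.7628, V(2,2)=0.0000
  t=1,j=0: stock 95.1600 → up 111.3372 (V=12.7628), down 74.2248 (V=49.8752). Price 19.7474; hedge Δ=-1.0000, bond B=114.9074.
  t=1,j=1: stock 142.7400 → up 167.0058 (V=0.0000), down 111.3372 (V=12.7628). Price 2.7271; hedge Δ=-0.2293, bond B=35.4522.
  t=0,j=0: stock 122.0000 → up 142.7400 (V=2.7271), down 95.1600 (V=19.7474). Price 6.1619; hedge Δ=-0.3577, bond B=49.8037.
The time-0 hedge costs 6.1619, which is the no-arbitrage price.

(0,0): Delta=-0.3577 Bond=49.8037
(1,0): Delta=-1.0000 Bond=114.9074
(1,1): Delta=-0.2293 Bond=35.4522
V0=6.1619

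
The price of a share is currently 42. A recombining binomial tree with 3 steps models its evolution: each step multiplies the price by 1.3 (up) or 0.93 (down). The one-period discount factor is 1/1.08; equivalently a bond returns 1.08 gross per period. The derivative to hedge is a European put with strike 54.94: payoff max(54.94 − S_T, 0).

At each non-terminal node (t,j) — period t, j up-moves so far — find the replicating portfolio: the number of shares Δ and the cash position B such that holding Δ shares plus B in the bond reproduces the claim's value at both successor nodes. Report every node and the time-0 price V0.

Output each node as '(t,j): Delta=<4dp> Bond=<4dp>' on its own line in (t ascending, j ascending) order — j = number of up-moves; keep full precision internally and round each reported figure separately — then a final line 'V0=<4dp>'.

(0,0): Delta=-0.4674 Bond=25.7951
(1,0): Delta=-0.7124 Bond=37.4300
(1,1): Delta=-0.2103 Bond=13.8208
(2,0): Delta=-1.0000 Bond=50.8704
(2,1): Delta=-0.4107 Bond=25.1036
(2,2): Delta=0.0000 Bond=0.0000
V0=6.1645

No-arbitrage ⇒ martingale measure with p* = (R−d)/(u−d) = 0.4054.
Payoff layer (t=3): V(3,0)=21.1570, V(3,1)=7.7165, V(3,2)=0.0000, V(3,3)=0.0000
Node (2,0) S=36.3258: V=(p*·7.7165+(1−p*)·21.1570)/1.08=14.5446; Δ=(7.7165−21.1570)/(47.2235−33.7830)=-1.0000; B=V−Δ·S=50.8704
Node (2,1) S=50.7780: V=(p*·0.0000+(1−p*)·7.7165)/1.08=4.2483; Δ=(0.0000−7.7165)/(66.0114−47.2235)=-0.4107; B=V−Δ·S=25.1036
Node (2,2) S=70.9800: V=(p*·0.0000+(1−p*)·0.0000)/1.08=0.0000; Δ=(0.0000−0.0000)/(92.2740−66.0114)=0.0000; B=V−Δ·S=0.0000
Node (1,0) S=39.0600: V=(p*·4.2483+(1−p*)·14.5446)/1.08=9.6022; Δ=(4.2483−14.5446)/(50.7780−36.3258)=-0.7124; B=V−Δ·S=37.4300
Node (1,1) S=54.6000: V=(p*·0.0000+(1−p*)·4.2483)/1.08=2.3389; Δ=(0.0000−4.2483)/(70.9800−50.7780)=-0.2103; B=V−Δ·S=13.8208
Node (0,0) S=42.0000: V=(p*·2.3389+(1−p*)·9.6022)/1.08=6.1645; Δ=(2.3389−9.6022)/(54.6000−39.0600)=-0.4674; B=V−Δ·S=25.7951
Root portfolio cost Δ·42+B reproduces V0=6.1645.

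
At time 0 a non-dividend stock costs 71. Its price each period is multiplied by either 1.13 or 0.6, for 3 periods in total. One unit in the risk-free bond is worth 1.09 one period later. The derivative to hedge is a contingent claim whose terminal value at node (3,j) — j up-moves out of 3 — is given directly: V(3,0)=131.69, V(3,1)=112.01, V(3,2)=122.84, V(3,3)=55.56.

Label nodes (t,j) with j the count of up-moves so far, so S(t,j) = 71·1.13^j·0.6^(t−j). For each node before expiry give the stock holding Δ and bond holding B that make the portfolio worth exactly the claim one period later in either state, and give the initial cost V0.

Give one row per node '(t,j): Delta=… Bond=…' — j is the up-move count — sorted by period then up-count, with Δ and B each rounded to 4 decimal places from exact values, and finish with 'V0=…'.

Risk-neutral probability p* = (R−d)/(u−d) = (1.09−0.6)/(1.13−0.6) = 0.9245.
Terminal values V(3,·): V(3,0)=131.6900, V(3,1)=112.0100, V(3,2)=122.8400, V(3,3)=55.5600
(2,0): S=25.5600. Δ = (V_up−V_dn)/(S_up−S_dn) = (112.0100−131.6900)/(28.8828−15.3360) = -1.4527. V = [p*·112.0100 + (1−p*)·131.6900]/1.09 = 104.1241. B = V − Δ·S = 141.2562.
(2,1): S=48.1380. Δ = (V_up−V_dn)/(S_up−S_dn) = (122.8400−112.0100)/(54.3959−28.8828) = 0.4245. V = [p*·122.8400 + (1−p*)·112.0100]/1.09 = 111.9474. B = V − Δ·S = 91.5134.
(2,2): S=90.6599. Δ = (V_up−V_dn)/(S_up−S_dn) = (55.5600−122.8400)/(102.4457−54.3959) = -1.4002. V = [p*·55.5600 + (1−p*)·122.8400]/1.09 = 55.6310. B = V − Δ·S = 182.5743.
(1,0): S=42.6000. Δ = (V_up−V_dn)/(S_up−S_dn) = (111.9474−104.1241)/(48.1380−25.5600) = 0.3465. V = [p*·111.9474 + (1−p*)·104.1241]/1.09 = 102.1623. B = V − Δ·S = 87.4015.
(1,1): S=80.2300. Δ = (V_up−V_dn)/(S_up−S_dn) = (55.6310−111.9474)/(90.6599−48.1380) = -1.3244. V = [p*·55.6310 + (1−p*)·111.9474]/1.09 = 54.9369. B = V − Δ·S = 161.1943.
(0,0): S=71.0000. Δ = (V_up−V_dn)/(S_up−S_dn) = (54.9369−102.1623)/(80.2300−42.6000) = -1.2550. V = [p*·54.9369 + (1−p*)·102.1623]/1.09 = 53.6707. B = V − Δ·S = 142.7753.
Each (Δ,B) replicates both successor values, so the strategy is self-financing and V0 is arbitrage-free.

(0,0): Delta=-1.2550 Bond=142.7753
(1,0): Delta=0.3465 Bond=87.4015
(1,1): Delta=-1.3244 Bond=161.1943
(2,0): Delta=-1.4527 Bond=141.2562
(2,1): Delta=0.4245 Bond=91.5134
(2,2): Delta=-1.4002 Bond=182.5743
V0=53.6707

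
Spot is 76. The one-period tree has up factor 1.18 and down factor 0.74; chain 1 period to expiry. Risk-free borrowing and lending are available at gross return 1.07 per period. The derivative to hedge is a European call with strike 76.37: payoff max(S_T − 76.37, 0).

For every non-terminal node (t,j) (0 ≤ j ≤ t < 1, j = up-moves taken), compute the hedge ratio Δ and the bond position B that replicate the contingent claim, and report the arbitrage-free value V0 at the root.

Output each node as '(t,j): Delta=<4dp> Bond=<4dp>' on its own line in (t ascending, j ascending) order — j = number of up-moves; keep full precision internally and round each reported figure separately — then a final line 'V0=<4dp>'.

(0,0): Delta=0.3980 Bond=-20.9206
V0=9.3294

Risk-neutral probability p* = (R−d)/(u−d) = (1.07−0.74)/(1.18−0.74) = 0.7500.
Terminal payoffs: V(1,0)=0.0000, V(1,1)=13.3100
Node (0,0) S=76.0000: V=(p*·13.3100+(1−p*)·0.0000)/1.07=9.3294; Δ=(13.3100−0.0000)/(89.6800−56.2400)=0.3980; B=V−Δ·S=-20.9206
Check: Δ(0,0)·S0 + B(0,0) = 9.3294 = V0.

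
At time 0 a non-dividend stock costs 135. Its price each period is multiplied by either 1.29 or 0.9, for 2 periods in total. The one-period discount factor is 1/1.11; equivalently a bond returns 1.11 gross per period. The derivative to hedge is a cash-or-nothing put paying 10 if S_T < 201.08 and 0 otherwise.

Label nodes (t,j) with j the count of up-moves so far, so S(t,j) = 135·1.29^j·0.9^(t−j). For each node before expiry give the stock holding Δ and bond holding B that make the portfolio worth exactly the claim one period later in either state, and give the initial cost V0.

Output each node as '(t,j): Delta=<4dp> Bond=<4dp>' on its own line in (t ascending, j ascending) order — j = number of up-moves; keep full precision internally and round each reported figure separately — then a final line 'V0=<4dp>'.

Risk-neutral probability p* = (R−d)/(u−d) = (1.11−0.9)/(1.29−0.9) = 0.5385.
At expiry t=2: V(2,0)=10.0000, V(2,1)=10.0000, V(2,2)=0.0000
(1,0): S=121.5000. Δ = (V_up−V_dn)/(S_up−S_dn) = (10.0000−10.0000)/(156.7350−109.3500) = 0.0000. V = [p*·10.0000 + (1−p*)·10.0000]/1.11 = 9.0090. B = V − Δ·S = 9.0090.
(1,1): S=174.1500. Δ = (V_up−V_dn)/(S_up−S_dn) = (0.0000−10.0000)/(224.6535−156.7350) = -0.1472. V = [p*·0.0000 + (1−p*)·10.0000]/1.11 = 4.1580. B = V − Δ·S = 29.7990.
(0,0): S=135.0000. Δ = (V_up−V_dn)/(S_up−S_dn) = (4.1580−9.0090)/(174.1500−121.5000) = -0.0921. V = [p*·4.1580 + (1−p*)·9.0090]/1.11 = 5.7630. B = V − Δ·S = 18.2015.
Check: Δ(0,0)·S0 + B(0,0) = 5.7630 = V0.

(0,0): Delta=-0.0921 Bond=18.2015
(1,0): Delta=0.0000 Bond=9.0090
(1,1): Delta=-0.1472 Bond=29.7990
V0=5.7630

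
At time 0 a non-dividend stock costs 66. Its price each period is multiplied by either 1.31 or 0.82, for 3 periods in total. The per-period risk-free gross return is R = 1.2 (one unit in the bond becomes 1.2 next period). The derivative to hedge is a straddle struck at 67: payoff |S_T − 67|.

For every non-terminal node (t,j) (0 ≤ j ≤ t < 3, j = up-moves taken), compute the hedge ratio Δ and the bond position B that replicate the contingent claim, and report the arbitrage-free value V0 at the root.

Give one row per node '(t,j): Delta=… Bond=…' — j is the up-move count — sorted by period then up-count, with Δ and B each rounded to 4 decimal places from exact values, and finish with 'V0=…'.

The replicating-portfolio and risk-neutral prices coincide; use p* = (1.2−0.82)/(1.31−0.82) = 0.7755 for the latter.
Terminal values V(3,·): V(3,0)=30.6097, V(3,1)=8.8643, V(3,2)=25.8753, V(3,3)=81.3740
  t=2,j=0: stock 44.3784 → up 58.1357 (V=8.8643), down 36.3903 (V=30.6097). Price 11.4549; hedge Δ=-1.0000, bond B=55.8333.
  t=2,j=1: stock 70.8972 → up 92.8753 (V=25.8753), down 58.1357 (V=8.8643). Price 18.3804; hedge Δ=0.4897, bond B=-16.3360.
  t=2,j=2: stock 113.2626 → up 148.3740 (V=81.3740), down 92.8753 (V=25.8753). Price 57.4293; hedge Δ=1.0000, bond B=-55.8333.
  t=1,j=0: stock 54.1200 → up 70.8972 (V=18.3804), down 44.3784 (V=11.4549). Price 14.0214; hedge Δ=0.2612, bond B=-0.1122.
  t=1,j=1: stock 86.4600 → up 113.2626 (V=57.4293), down 70.8972 (V=18.3804). Price 40.5527; hedge Δ=0.9217, bond B=-39.1388.
  t=0,j=0: stock 66.0000 → up 86.4600 (V=40.5527), down 54.1200 (V=14.0214). Price 28.8306; hedge Δ=0.8204, bond B=-25.3148.
Root portfolio cost Δ·66+B reproduces V0=28.8306.

(0,0): Delta=0.8204 Bond=-25.3148
(1,0): Delta=0.2612 Bond=-0.1122
(1,1): Delta=0.9217 Bond=-39.1388
(2,0): Delta=-1.0000 Bond=55.8333
(2,1): Delta=0.4897 Bond=-16.3360
(2,2): Delta=1.0000 Bond=-55.8333
V0=28.8306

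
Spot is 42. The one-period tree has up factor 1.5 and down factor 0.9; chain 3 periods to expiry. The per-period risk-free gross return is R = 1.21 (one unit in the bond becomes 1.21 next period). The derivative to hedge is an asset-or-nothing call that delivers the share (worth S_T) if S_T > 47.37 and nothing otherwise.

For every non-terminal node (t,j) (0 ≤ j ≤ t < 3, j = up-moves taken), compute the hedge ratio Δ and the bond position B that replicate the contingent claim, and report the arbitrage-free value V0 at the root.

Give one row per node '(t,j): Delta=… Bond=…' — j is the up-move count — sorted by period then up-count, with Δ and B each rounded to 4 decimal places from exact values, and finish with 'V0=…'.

The replicating-portfolio and risk-neutral prices coincide; use p* = (1.21−0.9)/(1.5−0.9) = 0.5167 for the latter.
At expiry t=3: V(3,0)=0.0000, V(3,1)=51.0300, V(3,2)=85.0500, V(3,3)=141.7500
(2,0): S=34.0200. Δ = (V_up−V_dn)/(S_up−S_dn) = (51.0300−0.0000)/(51.0300−30.6180) = 2.5000. V = [p*·51.0300 + (1−p*)·0.0000]/1.21 = 21.7897. B = V − Δ·S = -63.2603.
(2,1): S=56.7000. Δ = (V_up−V_dn)/(S_up−S_dn) = (85.0500−51.0300)/(85.0500−51.0300) = 1.0000. V = [p*·85.0500 + (1−p*)·51.0300]/1.21 = 56.7000. B = V − Δ·S = 0.0000.
(2,2): S=94.5000. Δ = (V_up−V_dn)/(S_up−S_dn) = (141.7500−85.0500)/(141.7500−85.0500) = 1.0000. V = [p*·141.7500 + (1−p*)·85.0500]/1.21 = 94.5000. B = V − Δ·S = 0.0000.
(1,0): S=37.8000. Δ = (V_up−V_dn)/(S_up−S_dn) = (56.7000−21.7897)/(56.7000−34.0200) = 1.5393. V = [p*·56.7000 + (1−p*)·21.7897]/1.21 = 32.9146. B = V − Δ·S = -25.2693.
(1,1): S=63.0000. Δ = (V_up−V_dn)/(S_up−S_dn) = (94.5000−56.7000)/(94.5000−56.7000) = 1.0000. V = [p*·94.5000 + (1−p*)·56.7000]/1.21 = 63.0000. B = V − Δ·S = 0.0000.
(0,0): S=42.0000. Δ = (V_up−V_dn)/(S_up−S_dn) = (63.0000−32.9146)/(63.0000−37.8000) = 1.1939. V = [p*·63.0000 + (1−p*)·32.9146]/1.21 = 40.0485. B = V − Δ·S = -10.0938.
Root portfolio cost Δ·42+B reproduces V0=40.0485.

(0,0): Delta=1.1939 Bond=-10.0938
(1,0): Delta=1.5393 Bond=-25.2693
(1,1): Delta=1.0000 Bond=0.0000
(2,0): Delta=2.5000 Bond=-63.2603
(2,1): Delta=1.0000 Bond=0.0000
(2,2): Delta=1.0000 Bond=0.0000
V0=40.0485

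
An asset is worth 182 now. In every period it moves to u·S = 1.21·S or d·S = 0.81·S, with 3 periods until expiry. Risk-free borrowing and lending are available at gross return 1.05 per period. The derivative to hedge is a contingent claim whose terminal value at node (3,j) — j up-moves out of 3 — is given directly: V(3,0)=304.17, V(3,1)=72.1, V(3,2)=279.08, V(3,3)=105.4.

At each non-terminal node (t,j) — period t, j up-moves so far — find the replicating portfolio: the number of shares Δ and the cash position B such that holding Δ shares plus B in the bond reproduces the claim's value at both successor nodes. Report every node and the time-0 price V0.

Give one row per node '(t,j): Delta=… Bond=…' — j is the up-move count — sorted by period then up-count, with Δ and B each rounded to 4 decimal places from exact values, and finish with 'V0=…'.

Under the risk-neutral measure, an up-move has probability p* = (R−d)/(u−d) = 0.6000 and values discount at R = 1.05.
At expiry t=3: V(3,0)=304.1700, V(3,1)=72.1000, V(3,2)=279.0800, V(3,3)=105.4000
  t=2,j=0: stock 119.4102 → up 144.4863 (V=72.1000), down 96.7223 (V=304.1700). Price 157.0743; hedge Δ=-4.8587, bond B=737.2493.
  t=2,j=1: stock 178.3782 → up 215.8376 (V=279.0800), down 144.4863 (V=72.1000). Price 186.9410; hedge Δ=2.9009, bond B=-330.5090.
  t=2,j=2: stock 266.4662 → up 322.4241 (V=105.4000), down 215.8376 (V=279.0800). Price 166.5448; hedge Δ=-1.6295, bond B=600.7448.
  t=1,j=0: stock 147.4200 → up 178.3782 (V=186.9410), down 119.4102 (V=157.0743). Price 166.6612; hedge Δ=0.5065, bond B=91.9946.
  t=1,j=1: stock 220.2200 → up 266.4662 (V=166.5448), down 178.3782 (V=186.9410). Price 166.3840; hedge Δ=-0.2315, bond B=217.3745.
  t=0,j=0: stock 182.0000 → up 220.2200 (V=166.3840), down 147.4200 (V=166.6612). Price 158.5666; hedge Δ=-0.0038, bond B=159.2596.
The time-0 hedge costs 158.5666, which is the no-arbitrage price.

(0,0): Delta=-0.0038 Bond=159.2596
(1,0): Delta=0.5065 Bond=91.9946
(1,1): Delta=-0.2315 Bond=217.3745
(2,0): Delta=-4.8587 Bond=737.2493
(2,1): Delta=2.9009 Bond=-330.5090
(2,2): Delta=-1.6295 Bond=600.7448
V0=158.5666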